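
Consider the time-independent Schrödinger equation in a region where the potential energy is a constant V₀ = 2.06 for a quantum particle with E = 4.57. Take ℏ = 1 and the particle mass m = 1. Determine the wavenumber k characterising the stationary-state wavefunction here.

k = 2.24

With E > V₀ the solution is oscillatory, ψ ∝ e^{±ikx} with k = √(2m(E − V₀))/ℏ.
k = √(2 × 1 × 2.51) = 2.241.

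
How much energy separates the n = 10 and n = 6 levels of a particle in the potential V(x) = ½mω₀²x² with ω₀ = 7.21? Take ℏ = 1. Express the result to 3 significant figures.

ΔE = 28.8

E_n = ℏω₀(n + ½), so ΔE = (10 − 6) ℏω₀ = 4 × 7.21 = 28.84.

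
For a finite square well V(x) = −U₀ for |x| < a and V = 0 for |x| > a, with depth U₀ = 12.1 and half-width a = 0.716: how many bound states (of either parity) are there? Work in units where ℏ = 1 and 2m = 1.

Define the well-strength parameter z₀ = (a/ℏ)√(2mU₀) = 0.716 × √(2·0.5·12.1) = 2.491.
The even/odd transcendental equations gain one root per π/2 in z₀, giving N = 1 + ⌊2z₀/π⌋ = 1 + ⌊1.586⌋ = 2.

N = 2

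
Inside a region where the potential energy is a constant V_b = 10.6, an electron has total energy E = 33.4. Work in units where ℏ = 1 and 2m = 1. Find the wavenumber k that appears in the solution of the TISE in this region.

With E > V_b the solution is oscillatory, ψ ∝ e^{±ikx} with k = √(2m(E − V_b))/ℏ.
k = √(2 × 0.5 × 22.8) = 4.775.

k = 4.77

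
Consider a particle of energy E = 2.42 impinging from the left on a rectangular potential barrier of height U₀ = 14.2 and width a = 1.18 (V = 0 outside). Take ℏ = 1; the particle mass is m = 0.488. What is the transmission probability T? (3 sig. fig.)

Since E < U₀ the interior solution is evanescent with decay constant κ = √(2m(U₀ − E))/ℏ = 3.391.
κa = 4.001, sinh(κa) = 27.32.
The exact tunnelling result is T⁻¹ = 1 + U₀² sinh²(κa) / [4E(U₀ − E)] = 1321, so T = 0.000757.

T = 0.000757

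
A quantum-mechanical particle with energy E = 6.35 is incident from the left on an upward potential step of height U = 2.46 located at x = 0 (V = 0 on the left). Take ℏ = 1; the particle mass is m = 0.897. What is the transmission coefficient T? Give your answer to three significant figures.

T = 0.985

On each side the TISE gives plane waves with k = √(2m(E − V))/ℏ: k₁ = √(2·0.897·6.35) = 3.375, k₂ = √(2·0.897·3.89) = 2.642.
Continuity of ψ and ψ′ at the step yields the reflection amplitude r = (k₁ − k₂)/(k₁ + k₂) = 0.1219; thus R = |r|² = 0.01486, T = 0.9851.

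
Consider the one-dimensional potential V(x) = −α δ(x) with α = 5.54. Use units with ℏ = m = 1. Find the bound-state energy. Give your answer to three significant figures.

E = -15.3

The bound state is ψ(x) = √κ e^{−κ|x|}. The derivative jump ψ'(0⁺) − ψ'(0⁻) = −(2mα/ℏ²)ψ(0) fixes κ = mα/ℏ² = 5.540.
Then E = −ℏ²κ²/(2m) = −mα²/(2ℏ²) = -15.35.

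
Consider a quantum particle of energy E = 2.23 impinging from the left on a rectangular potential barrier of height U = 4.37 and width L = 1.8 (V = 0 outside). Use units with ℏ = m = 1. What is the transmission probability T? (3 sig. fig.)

T = 0.00233

Since E < U the interior solution is evanescent with decay constant κ = √(2m(U − E))/ℏ = 2.069.
κL = 3.724, sinh(κL) = 20.70.
Matching ψ, ψ′ at both faces gives T = [1 + U² sinh²(κL) / (4E(U − E))]⁻¹ = 1/429.7 = 0.00233.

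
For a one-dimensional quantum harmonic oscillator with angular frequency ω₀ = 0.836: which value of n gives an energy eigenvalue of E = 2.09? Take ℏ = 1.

n = 2

E_n = ℏω₀(n + ½) ⇒ n = E/(ℏω₀) − ½ = 2.09/0.836 − 0.5 = 2.000 → n = 2.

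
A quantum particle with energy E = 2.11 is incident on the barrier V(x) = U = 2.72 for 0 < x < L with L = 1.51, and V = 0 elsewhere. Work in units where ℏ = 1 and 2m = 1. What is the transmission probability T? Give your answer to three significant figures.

T = 0.243

E < U: inside the barrier ψ ∝ e^{±κx} with κ = √(2m(U − E))/ℏ = 0.7810.
κL = 1.179, sinh(κL) = 1.472.
Matching ψ, ψ′ at both faces gives T = [1 + U² sinh²(κL) / (4E(U − E))]⁻¹ = 1/4.115 = 0.243.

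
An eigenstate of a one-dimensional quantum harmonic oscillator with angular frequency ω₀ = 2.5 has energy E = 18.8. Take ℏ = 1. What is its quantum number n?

n = 7

E_n = ℏω₀(n + ½) ⇒ n = E/(ℏω₀) − ½ = 18.8/2.5 − 0.5 = 7.020 → n = 7.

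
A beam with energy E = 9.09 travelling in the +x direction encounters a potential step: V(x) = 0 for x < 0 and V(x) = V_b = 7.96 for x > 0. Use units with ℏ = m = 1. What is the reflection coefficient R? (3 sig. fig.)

R = 0.229

The wavenumbers are k₁ = √(2mE)/ℏ = 4.264 on the left and k₂ = √(2m(E − V_b))/ℏ = 1.503 on the right.
Continuity of ψ and ψ′ at the step yields the reflection amplitude r = (k₁ − k₂)/(k₁ + k₂) = 0.4787; thus R = |r|² = 0.2291, T = 0.7709.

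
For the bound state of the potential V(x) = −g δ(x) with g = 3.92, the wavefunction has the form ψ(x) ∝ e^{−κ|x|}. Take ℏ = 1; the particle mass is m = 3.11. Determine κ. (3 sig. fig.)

κ = 12.2

Integrate −(ℏ²/2m)ψ'' − gδ(x)ψ = Eψ from −ε to +ε: the ψ'' term gives ψ'(0⁺) − ψ'(0⁻) and the δ term gives −(2mg/ℏ²)ψ(0).
With ψ ∝ e^{−κ|x|} this yields −2κ = −2mg/ℏ², so κ = mg/ℏ² = 12.19.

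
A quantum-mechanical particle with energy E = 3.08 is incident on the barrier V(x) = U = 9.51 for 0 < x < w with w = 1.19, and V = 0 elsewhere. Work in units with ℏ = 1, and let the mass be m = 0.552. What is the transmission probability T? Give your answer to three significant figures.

T = 0.00616

E < U: inside the barrier ψ ∝ e^{±κx} with κ = √(2m(U − E))/ℏ = 2.664.
κw = 3.171, sinh(κw) = 11.89.
Matching ψ, ψ′ at both faces gives T = [1 + U² sinh²(κw) / (4E(U − E))]⁻¹ = 1/162.4 = 0.00616.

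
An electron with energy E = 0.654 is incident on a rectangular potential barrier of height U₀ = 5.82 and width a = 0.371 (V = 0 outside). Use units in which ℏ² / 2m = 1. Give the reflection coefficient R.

E < U₀: inside the barrier ψ ∝ e^{±κx} with κ = √(2m(U₀ − E))/ℏ = 2.273.
κa = 0.8432, sinh(κa) = 0.9468.
The exact tunnelling result is T⁻¹ = 1 + U₀² sinh²(κa) / [4E(U₀ − E)] = 3.247, so T = 0.308.
R = 1 − T = 0.692.

R = 0.692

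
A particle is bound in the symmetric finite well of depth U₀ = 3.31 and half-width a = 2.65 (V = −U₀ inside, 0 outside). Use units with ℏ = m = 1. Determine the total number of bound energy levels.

Define the well-strength parameter z₀ = (a/ℏ)√(2mU₀) = 2.65 × √(2·1·3.31) = 6.818.
A new bound state (alternating even/odd) appears each time z₀ passes a multiple of π/2, so N = ⌊2z₀/π⌋ + 1 = ⌊4.341⌋ + 1 = 5.

N = 5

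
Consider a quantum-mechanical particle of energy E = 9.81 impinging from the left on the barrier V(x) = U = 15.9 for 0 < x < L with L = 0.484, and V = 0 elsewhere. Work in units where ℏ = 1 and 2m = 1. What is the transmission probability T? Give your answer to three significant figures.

T = 0.296

Since E < U the interior solution is evanescent with decay constant κ = √(2m(U − E))/ℏ = 2.468.
κL = 1.194, sinh(κL) = 1.499.
Matching ψ, ψ′ at both faces gives T = [1 + U² sinh²(κL) / (4E(U − E))]⁻¹ = 1/3.378 = 0.296.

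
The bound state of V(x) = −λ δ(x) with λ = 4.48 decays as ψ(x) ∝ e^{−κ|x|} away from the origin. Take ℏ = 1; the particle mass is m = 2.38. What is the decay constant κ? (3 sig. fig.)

Integrating the TISE across x = 0 gives the cusp condition ψ'(0⁺) − ψ'(0⁻) = −(2mλ/ℏ²)ψ(0).
With ψ ∝ e^{−κ|x|} this yields −2κ = −2mλ/ℏ², so κ = mλ/ℏ² = 10.66.

κ = 10.7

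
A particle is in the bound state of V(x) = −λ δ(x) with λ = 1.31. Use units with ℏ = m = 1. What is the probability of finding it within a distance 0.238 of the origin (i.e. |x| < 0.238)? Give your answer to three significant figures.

P = 0.464

The normalised bound state is ψ = √κ e^{−κ|x|} with κ = mλ/ℏ² = 1.310.
P(|x| < d) = ∫_{−d}^{d} κ e^{−2κ|x|} dx = 1 − e^{−2κd} = 1 − e^{−0.6236} = 0.4640.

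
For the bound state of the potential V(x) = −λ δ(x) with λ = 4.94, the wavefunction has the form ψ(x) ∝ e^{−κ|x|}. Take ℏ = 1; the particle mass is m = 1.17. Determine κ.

Integrate −(ℏ²/2m)ψ'' − λδ(x)ψ = Eψ from −ε to +ε: the ψ'' term gives ψ'(0⁺) − ψ'(0⁻) and the δ term gives −(2mλ/ℏ²)ψ(0).
With ψ ∝ e^{−κ|x|} this yields −2κ = −2mλ/ℏ², so κ = mλ/ℏ² = 5.780.

κ = 5.78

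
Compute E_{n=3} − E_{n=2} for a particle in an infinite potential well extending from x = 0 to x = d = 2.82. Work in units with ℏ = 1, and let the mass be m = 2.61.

ΔE = 1.19

E_n = n²π²ℏ²/(2md²), so ΔE = (3² − 2²) π²ℏ²/(2md²).
ΔE = 5 × π² / (2 × 2.61 × 2.82²) = 1.189.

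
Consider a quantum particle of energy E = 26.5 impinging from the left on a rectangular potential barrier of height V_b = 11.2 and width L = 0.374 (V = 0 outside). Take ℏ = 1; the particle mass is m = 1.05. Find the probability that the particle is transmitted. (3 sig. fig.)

Above the barrier the interior wavenumber is k₂ = √(2m(E − V_b))/ℏ = 5.668, giving phase k₂L = 2.120.
T = [1 + V_b² sin²(k₂L) / (4E(E − V_b))]⁻¹ = 1/1.056 = 0.947.

T = 0.947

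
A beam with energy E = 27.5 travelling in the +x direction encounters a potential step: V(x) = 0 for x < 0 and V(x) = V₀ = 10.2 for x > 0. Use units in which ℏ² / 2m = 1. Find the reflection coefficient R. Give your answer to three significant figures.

R = 0.0133

On each side the TISE gives plane waves with k = √(2m(E − V))/ℏ: k₁ = √(2·½·27.5) = 5.244, k₂ = √(2·½·17.3) = 4.159.
Continuity of ψ and ψ′ at the step yields the reflection amplitude r = (k₁ − k₂)/(k₁ + k₂) = 0.1154; thus R = |r|² = 0.01331, T = 0.9867.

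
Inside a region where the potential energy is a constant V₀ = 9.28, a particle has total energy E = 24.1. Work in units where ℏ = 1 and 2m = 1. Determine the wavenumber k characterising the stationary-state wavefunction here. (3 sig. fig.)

k = 3.85

With E > V₀ the solution is oscillatory, ψ ∝ e^{±ikx} with k = √(2m(E − V₀))/ℏ.
k = √(2 × 0.5 × 14.82) = 3.850.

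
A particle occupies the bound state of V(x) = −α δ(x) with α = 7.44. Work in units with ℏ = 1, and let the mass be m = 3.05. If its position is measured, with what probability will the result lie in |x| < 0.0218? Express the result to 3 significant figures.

The normalised bound state is ψ = √κ e^{−κ|x|} with κ = mα/ℏ² = 22.69.
P(|x| < d) = ∫_{−d}^{d} κ e^{−2κ|x|} dx = 1 − e^{−2κd} = 1 − e^{−0.9894} = 0.6282.

P = 0.628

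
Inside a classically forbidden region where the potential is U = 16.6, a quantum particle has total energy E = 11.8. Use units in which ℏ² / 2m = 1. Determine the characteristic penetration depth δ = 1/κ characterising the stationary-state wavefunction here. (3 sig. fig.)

δ = 0.456

Since E < U the TISE in this region is ψ'' = κ²ψ with κ = √(2m(U − E))/ℏ.
κ = √(2 × 0.5 × 4.8) = 2.191. The penetration depth is δ = 1/κ = 0.456.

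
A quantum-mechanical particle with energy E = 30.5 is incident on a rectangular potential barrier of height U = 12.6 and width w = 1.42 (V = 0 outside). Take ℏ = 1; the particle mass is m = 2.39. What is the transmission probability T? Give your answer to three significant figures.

Above the barrier the interior wavenumber is k₂ = √(2m(E − U))/ℏ = 9.250, giving phase k₂w = 13.13.
T = [1 + U² sin²(k₂w) / (4E(E − U))]⁻¹ = 1/1.021 = 0.979.

T = 0.979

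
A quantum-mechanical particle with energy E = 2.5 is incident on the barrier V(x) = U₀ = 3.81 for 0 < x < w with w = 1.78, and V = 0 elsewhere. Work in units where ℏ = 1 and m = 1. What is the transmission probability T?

E < U₀: inside the barrier ψ ∝ e^{±κx} with κ = √(2m(U₀ − E))/ℏ = 1.619.
κw = 2.881, sinh(κw) = 8.890.
Matching ψ, ψ′ at both faces gives T = [1 + U₀² sinh²(κw) / (4E(U₀ − E))]⁻¹ = 1/88.57 = 0.0113.

T = 0.0113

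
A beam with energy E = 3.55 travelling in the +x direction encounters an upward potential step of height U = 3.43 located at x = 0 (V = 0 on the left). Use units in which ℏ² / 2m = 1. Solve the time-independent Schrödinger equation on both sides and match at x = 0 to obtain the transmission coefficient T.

T = 0.525

The wavenumbers are k₁ = √(2mE)/ℏ = 1.884 on the left and k₂ = √(2m(E − U))/ℏ = 0.3464 on the right.
Matching ψ and ψ′ at x = 0 gives r = (k₁ − k₂)/(k₁ + k₂), so R = r² = 0.4753 and T = 1 − R = 0.5247.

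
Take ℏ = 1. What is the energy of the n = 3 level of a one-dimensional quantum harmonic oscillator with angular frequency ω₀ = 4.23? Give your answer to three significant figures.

The oscillator eigenvalues are E_n = ℏω₀(n + ½), so E_3 = 4.23 × 3.5 = 14.81.

E = 14.8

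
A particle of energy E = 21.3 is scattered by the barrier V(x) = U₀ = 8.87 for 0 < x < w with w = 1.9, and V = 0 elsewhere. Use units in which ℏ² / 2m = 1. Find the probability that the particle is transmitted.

T = 0.988

E > U₀: inside the barrier k₂ = √(2m(E − U₀))/ℏ = 3.526, k₂w = 6.699.
Matching at both interfaces gives T⁻¹ = 1 + U₀² sin²(k₂w) / [4E(E − U₀)] = 1.012, hence T = 0.988.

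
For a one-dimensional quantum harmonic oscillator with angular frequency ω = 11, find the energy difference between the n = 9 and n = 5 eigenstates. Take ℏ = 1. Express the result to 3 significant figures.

ΔE = 44.0

E_n = ℏω(n + ½), so ΔE = (9 − 5) ℏω = 4 × 11 = 44.00.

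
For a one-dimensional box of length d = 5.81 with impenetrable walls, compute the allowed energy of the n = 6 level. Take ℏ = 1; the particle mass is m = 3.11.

E = 1.69

The infinite-well eigenfunctions ψ_n = √(2/d) sin(nπx/d) vanish at both walls, giving E_n = n²π²ℏ²/(2md²).
E_6 = 6² × π² / (2 × 3.11 × 5.81²) = 1.692.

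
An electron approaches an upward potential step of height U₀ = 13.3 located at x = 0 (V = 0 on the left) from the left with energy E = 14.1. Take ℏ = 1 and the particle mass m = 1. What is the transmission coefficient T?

T = 0.621

The wavenumbers are k₁ = √(2mE)/ℏ = 5.310 on the left and k₂ = √(2m(E − U₀))/ℏ = 1.265 on the right.
Continuity of ψ and ψ′ at the step yields the reflection amplitude r = (k₁ − k₂)/(k₁ + k₂) = 0.6153; thus R = |r|² = 0.3785, T = 0.6215.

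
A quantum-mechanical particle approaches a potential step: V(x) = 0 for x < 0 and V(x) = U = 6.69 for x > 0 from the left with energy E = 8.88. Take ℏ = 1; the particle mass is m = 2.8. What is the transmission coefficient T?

The wavenumbers are k₁ = √(2mE)/ℏ = 7.052 on the left and k₂ = √(2m(E − U))/ℏ = 3.502 on the right.
Matching ψ and ψ′ at x = 0 gives r = (k₁ − k₂)/(k₁ + k₂), so R = r² = 0.1131 and T = 1 − R = 0.8869.

T = 0.887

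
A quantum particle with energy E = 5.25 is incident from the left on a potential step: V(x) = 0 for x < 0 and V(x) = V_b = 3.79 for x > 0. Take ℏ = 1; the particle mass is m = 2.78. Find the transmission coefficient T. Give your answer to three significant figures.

On each side the TISE gives plane waves with k = √(2m(E − V))/ℏ: k₁ = √(2·2.78·5.25) = 5.403, k₂ = √(2·2.78·1.46) = 2.849.
Continuity of ψ and ψ′ at the step yields the reflection amplitude r = (k₁ − k₂)/(k₁ + k₂) = 0.3095; thus R = |r|² = 0.09577, T = 0.9042.

T = 0.904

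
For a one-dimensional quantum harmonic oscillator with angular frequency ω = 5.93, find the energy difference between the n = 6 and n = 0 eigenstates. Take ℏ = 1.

E_n = ℏω(n + ½), so ΔE = (6 − 0) ℏω = 6 × 5.93 = 35.58.

ΔE = 35.6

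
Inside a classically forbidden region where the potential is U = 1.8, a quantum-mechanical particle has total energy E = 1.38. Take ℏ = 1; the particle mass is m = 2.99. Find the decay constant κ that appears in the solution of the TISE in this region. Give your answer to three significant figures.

Since E < U the TISE in this region is ψ'' = κ²ψ with κ = √(2m(U − E))/ℏ.
κ = √(2 × 2.99 × 0.42) = 1.585.

κ = 1.58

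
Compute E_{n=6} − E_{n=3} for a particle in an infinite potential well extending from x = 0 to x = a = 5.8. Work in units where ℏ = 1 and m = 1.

ΔE = 3.96

E_n = n²π²ℏ²/(2ma²), so ΔE = (6² − 3²) π²ℏ²/(2ma²).
ΔE = 27 × π² / (2 × 1 × 5.8²) = 3.961.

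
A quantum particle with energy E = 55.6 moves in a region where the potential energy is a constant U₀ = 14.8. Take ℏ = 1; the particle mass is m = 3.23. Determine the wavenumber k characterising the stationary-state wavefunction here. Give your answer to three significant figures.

With E > U₀ the solution is oscillatory, ψ ∝ e^{±ikx} with k = √(2m(E − U₀))/ℏ.
k = √(2 × 3.23 × 40.8) = 16.23.

k = 16.2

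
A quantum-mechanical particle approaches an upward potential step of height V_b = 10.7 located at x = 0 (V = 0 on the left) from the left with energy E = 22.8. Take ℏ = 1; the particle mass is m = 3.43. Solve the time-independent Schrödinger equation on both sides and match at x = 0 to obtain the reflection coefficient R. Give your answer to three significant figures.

On each side the TISE gives plane waves with k = √(2m(E − V))/ℏ: k₁ = √(2·3.43·22.8) = 12.51, k₂ = √(2·3.43·12.1) = 9.111.
Matching ψ and ψ′ at x = 0 gives r = (k₁ − k₂)/(k₁ + k₂), so R = r² = 0.02467 and T = 1 − R = 0.9753.

R = 0.0247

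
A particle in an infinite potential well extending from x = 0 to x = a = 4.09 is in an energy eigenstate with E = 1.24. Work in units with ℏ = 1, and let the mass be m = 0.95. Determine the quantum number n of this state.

For an infinite well E_n = n²π²ℏ²/(2ma²), so n = (a/πℏ)√(2mE).
n = (4.09/π) × √(2 × 0.95 × 1.24) = 1.998 → n = 2.

n = 2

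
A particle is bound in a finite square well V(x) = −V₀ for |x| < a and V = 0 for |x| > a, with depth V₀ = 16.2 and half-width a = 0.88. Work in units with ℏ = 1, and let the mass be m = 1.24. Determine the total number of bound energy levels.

Define the well-strength parameter z₀ = (a/ℏ)√(2mV₀) = 0.88 × √(2·1.24·16.2) = 5.578.
A new bound state (alternating even/odd) appears each time z₀ passes a multiple of π/2, so N = ⌊2z₀/π⌋ + 1 = ⌊3.551⌋ + 1 = 4.

N = 4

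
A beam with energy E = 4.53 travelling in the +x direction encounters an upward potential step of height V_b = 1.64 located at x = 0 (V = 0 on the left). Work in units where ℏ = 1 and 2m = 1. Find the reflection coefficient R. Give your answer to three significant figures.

R = 0.0125

On each side the TISE gives plane waves with k = √(2m(E − V))/ℏ: k₁ = √(2·½·4.53) = 2.128, k₂ = √(2·½·2.89) = 1.700.
Matching ψ and ψ′ at x = 0 gives r = (k₁ − k₂)/(k₁ + k₂), so R = r² = 0.01252 and T = 1 − R = 0.9875.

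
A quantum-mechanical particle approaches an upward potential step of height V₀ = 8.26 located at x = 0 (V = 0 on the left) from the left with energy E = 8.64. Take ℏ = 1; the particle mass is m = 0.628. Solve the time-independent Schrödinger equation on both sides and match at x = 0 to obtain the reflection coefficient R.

The wavenumbers are k₁ = √(2mE)/ℏ = 3.294 on the left and k₂ = √(2m(E − V₀))/ℏ = 0.6909 on the right.
Continuity of ψ and ψ′ at the step yields the reflection amplitude r = (k₁ − k₂)/(k₁ + k₂) = 0.6533; thus R = |r|² = 0.4268, T = 0.5732.

R = 0.427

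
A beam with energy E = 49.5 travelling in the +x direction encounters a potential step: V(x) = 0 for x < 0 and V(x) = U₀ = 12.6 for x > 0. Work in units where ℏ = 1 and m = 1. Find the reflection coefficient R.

R = 0.00537

On each side the TISE gives plane waves with k = √(2m(E − V))/ℏ: k₁ = √(2·1·49.5) = 9.950, k₂ = √(2·1·36.9) = 8.591.
Continuity of ψ and ψ′ at the step yields the reflection amplitude r = (k₁ − k₂)/(k₁ + k₂) = 0.07331; thus R = |r|² = 0.005374, T = 0.9946.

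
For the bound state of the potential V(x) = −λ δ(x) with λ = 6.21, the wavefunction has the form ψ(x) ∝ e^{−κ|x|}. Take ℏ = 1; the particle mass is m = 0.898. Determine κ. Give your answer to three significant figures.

κ = 5.58

Integrate −(ℏ²/2m)ψ'' − λδ(x)ψ = Eψ from −ε to +ε: the ψ'' term gives ψ'(0⁺) − ψ'(0⁻) and the δ term gives −(2mλ/ℏ²)ψ(0).
With ψ ∝ e^{−κ|x|} this yields −2κ = −2mλ/ℏ², so κ = mλ/ℏ² = 5.577.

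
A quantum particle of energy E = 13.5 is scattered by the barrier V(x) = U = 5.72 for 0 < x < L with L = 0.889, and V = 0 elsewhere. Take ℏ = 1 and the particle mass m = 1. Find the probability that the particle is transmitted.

T = 0.990

E > U: inside the barrier k₂ = √(2m(E − U))/ℏ = 3.945, k₂L = 3.507.
T = [1 + U² sin²(k₂L) / (4E(E − U))]⁻¹ = 1/1.010 = 0.990.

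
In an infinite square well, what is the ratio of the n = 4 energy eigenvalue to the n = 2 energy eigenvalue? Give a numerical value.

4

Since E_n ∝ n², the ratio is (4/2)² = 4.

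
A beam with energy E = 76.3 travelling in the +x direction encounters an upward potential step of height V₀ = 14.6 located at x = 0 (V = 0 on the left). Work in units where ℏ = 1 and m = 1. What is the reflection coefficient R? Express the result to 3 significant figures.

The wavenumbers are k₁ = √(2mE)/ℏ = 12.35 on the left and k₂ = √(2m(E − V₀))/ℏ = 11.11 on the right.
Matching ψ and ψ′ at x = 0 gives r = (k₁ − k₂)/(k₁ + k₂), so R = r² = 0.002814 and T = 1 − R = 0.9972.

R = 0.00281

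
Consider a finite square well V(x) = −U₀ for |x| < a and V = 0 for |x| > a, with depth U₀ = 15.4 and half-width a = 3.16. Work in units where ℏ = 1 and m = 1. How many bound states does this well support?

N = 12

The dimensionless depth is z₀ = a√(2mU₀)/ℏ = 3.16 × √(30.80) = 17.54.
A new bound state (alternating even/odd) appears each time z₀ passes a multiple of π/2, so N = ⌊2z₀/π⌋ + 1 = ⌊11.16⌋ + 1 = 12.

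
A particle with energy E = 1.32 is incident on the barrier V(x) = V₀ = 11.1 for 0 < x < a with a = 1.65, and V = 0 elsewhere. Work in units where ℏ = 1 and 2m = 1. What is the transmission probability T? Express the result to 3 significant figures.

T = 0.0000553

Since E < V₀ the interior solution is evanescent with decay constant κ = √(2m(V₀ − E))/ℏ = 3.127.
κa = 5.160, sinh(κa) = 87.08.
Matching ψ, ψ′ at both faces gives T = [1 + V₀² sinh²(κa) / (4E(V₀ − E))]⁻¹ = 1/18100 = 0.0000553.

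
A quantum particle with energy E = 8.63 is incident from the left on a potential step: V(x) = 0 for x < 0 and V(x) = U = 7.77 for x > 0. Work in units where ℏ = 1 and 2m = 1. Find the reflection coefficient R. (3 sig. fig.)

On each side the TISE gives plane waves with k = √(2m(E − V))/ℏ: k₁ = √(2·½·8.63) = 2.938, k₂ = √(2·½·0.86) = 0.9274.
Matching ψ and ψ′ at x = 0 gives r = (k₁ − k₂)/(k₁ + k₂), so R = r² = 0.2705 and T = 1 − R = 0.7295.

R = 0.271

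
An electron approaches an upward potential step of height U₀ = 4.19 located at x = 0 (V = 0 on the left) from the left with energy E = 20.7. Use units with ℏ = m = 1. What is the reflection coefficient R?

R = 0.00319

On each side the TISE gives plane waves with k = √(2m(E − V))/ℏ: k₁ = √(2·1·20.7) = 6.434, k₂ = √(2·1·16.51) = 5.746.
Matching ψ and ψ′ at x = 0 gives r = (k₁ − k₂)/(k₁ + k₂), so R = r² = 0.003190 and T = 1 − R = 0.9968.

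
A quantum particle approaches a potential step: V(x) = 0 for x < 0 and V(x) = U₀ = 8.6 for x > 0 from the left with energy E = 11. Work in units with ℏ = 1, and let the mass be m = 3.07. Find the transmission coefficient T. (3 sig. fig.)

The wavenumbers are k₁ = √(2mE)/ℏ = 8.218 on the left and k₂ = √(2m(E − U₀))/ℏ = 3.839 on the right.
Continuity of ψ and ψ′ at the step yields the reflection amplitude r = (k₁ − k₂)/(k₁ + k₂) = 0.3632; thus R = |r|² = 0.1319, T = 0.8681.

T = 0.868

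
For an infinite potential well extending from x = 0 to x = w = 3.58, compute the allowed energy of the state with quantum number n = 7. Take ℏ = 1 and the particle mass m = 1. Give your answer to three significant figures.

The infinite-well eigenfunctions ψ_n = √(2/w) sin(nπx/w) vanish at both walls, giving E_n = n²π²ℏ²/(2mw²).
E_7 = 7² × π² / (2 × 1 × 3.58²) = 18.87.

E = 18.9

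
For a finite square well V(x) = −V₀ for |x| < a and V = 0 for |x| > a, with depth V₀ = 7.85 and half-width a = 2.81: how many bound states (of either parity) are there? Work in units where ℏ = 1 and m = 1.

N = 8

Define the well-strength parameter z₀ = (a/ℏ)√(2mV₀) = 2.81 × √(2·1·7.85) = 11.13.
A new bound state (alternating even/odd) appears each time z₀ passes a multiple of π/2, so N = ⌊2z₀/π⌋ + 1 = ⌊7.088⌋ + 1 = 8.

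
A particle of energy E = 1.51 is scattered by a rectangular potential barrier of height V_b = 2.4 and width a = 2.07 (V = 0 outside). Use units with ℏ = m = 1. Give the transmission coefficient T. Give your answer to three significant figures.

Since E < V_b the interior solution is evanescent with decay constant κ = √(2m(V_b − E))/ℏ = 1.334.
κa = 2.762, sinh(κa) = 7.882.
The exact tunnelling result is T⁻¹ = 1 + V_b² sinh²(κa) / [4E(V_b − E)] = 67.57, so T = 0.0148.

T = 0.0148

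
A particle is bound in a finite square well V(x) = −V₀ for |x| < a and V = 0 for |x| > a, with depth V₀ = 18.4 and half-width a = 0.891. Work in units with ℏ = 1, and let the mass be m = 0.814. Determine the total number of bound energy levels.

N = 4

The dimensionless depth is z₀ = a√(2mV₀)/ℏ = 0.891 × √(29.96) = 4.877.
A new bound state (alternating even/odd) appears each time z₀ passes a multiple of π/2, so N = ⌊2z₀/π⌋ + 1 = ⌊3.105⌋ + 1 = 4.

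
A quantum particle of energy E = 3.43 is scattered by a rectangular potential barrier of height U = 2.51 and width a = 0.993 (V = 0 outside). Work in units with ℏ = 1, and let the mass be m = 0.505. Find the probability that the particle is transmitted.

E > U: inside the barrier k₂ = √(2m(E − U))/ℏ = 0.9640, k₂a = 0.9572.
T = [1 + U² sin²(k₂a) / (4E(E − U))]⁻¹ = 1/1.334 = 0.750.

T = 0.750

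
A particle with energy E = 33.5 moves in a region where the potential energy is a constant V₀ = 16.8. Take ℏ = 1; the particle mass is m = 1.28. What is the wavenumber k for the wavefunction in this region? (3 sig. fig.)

k = 6.54

With E > V₀ the solution is oscillatory, ψ ∝ e^{±ikx} with k = √(2m(E − V₀))/ℏ.
k = √(2 × 1.28 × 16.7) = 6.539.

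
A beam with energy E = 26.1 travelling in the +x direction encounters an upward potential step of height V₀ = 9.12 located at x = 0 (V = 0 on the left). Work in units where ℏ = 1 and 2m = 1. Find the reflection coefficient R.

On each side the TISE gives plane waves with k = √(2m(E − V))/ℏ: k₁ = √(2·½·26.1) = 5.109, k₂ = √(2·½·16.98) = 4.121.
Matching ψ and ψ′ at x = 0 gives r = (k₁ − k₂)/(k₁ + k₂), so R = r² = 0.01146 and T = 1 − R = 0.9885.

R = 0.0115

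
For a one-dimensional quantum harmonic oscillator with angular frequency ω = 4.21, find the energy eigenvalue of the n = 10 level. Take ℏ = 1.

The oscillator eigenvalues are E_n = ℏω(n + ½), so E_10 = 4.21 × 10.5 = 44.21.

E = 44.2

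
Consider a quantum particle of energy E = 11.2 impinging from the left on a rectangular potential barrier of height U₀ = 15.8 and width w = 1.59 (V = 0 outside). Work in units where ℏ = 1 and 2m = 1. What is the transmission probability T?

Since E < U₀ the interior solution is evanescent with decay constant κ = √(2m(U₀ − E))/ℏ = 2.145.
κw = 3.410, sinh(κw) = 15.12.
The exact tunnelling result is T⁻¹ = 1 + U₀² sinh²(κw) / [4E(U₀ − E)] = 277.9, so T = 0.00360.

T = 0.00360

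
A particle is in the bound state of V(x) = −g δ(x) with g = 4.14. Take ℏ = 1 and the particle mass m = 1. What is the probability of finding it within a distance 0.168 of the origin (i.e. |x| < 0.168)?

The normalised bound state is ψ = √κ e^{−κ|x|} with κ = mg/ℏ² = 4.140.
P(|x| < d) = ∫_{−d}^{d} κ e^{−2κ|x|} dx = 1 − e^{−2κd} = 1 − e^{−1.391} = 0.7512.

P = 0.751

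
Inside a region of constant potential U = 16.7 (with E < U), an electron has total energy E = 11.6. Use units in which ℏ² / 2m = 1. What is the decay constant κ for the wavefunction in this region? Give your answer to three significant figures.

Since E < U the TISE in this region is ψ'' = κ²ψ with κ = √(2m(U − E))/ℏ.
κ = √(2 × 0.5 × 5.1) = 2.258.

κ = 2.26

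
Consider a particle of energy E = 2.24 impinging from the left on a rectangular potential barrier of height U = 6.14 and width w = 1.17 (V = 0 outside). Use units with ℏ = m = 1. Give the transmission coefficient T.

Since E < U the interior solution is evanescent with decay constant κ = √(2m(U − E))/ℏ = 2.793.
κw = 3.268, sinh(κw) = 13.11.
The exact tunnelling result is T⁻¹ = 1 + U² sinh²(κw) / [4E(U − E)] = 186.3, so T = 0.00537.

T = 0.00537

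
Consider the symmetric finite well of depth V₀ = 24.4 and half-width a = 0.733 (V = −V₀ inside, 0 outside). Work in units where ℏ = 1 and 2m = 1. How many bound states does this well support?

The dimensionless depth is z₀ = a√(2mV₀)/ℏ = 0.733 × √(24.40) = 3.621.
The even/odd transcendental equations gain one root per π/2 in z₀, giving N = 1 + ⌊2z₀/π⌋ = 1 + ⌊2.305⌋ = 3.

N = 3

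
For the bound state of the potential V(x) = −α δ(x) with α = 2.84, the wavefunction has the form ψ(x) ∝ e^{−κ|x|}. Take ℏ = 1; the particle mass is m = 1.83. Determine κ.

κ = 5.20

Integrate −(ℏ²/2m)ψ'' − αδ(x)ψ = Eψ from −ε to +ε: the ψ'' term gives ψ'(0⁺) − ψ'(0⁻) and the δ term gives −(2mα/ℏ²)ψ(0).
With ψ ∝ e^{−κ|x|} this yields −2κ = −2mα/ℏ², so κ = mα/ℏ² = 5.197.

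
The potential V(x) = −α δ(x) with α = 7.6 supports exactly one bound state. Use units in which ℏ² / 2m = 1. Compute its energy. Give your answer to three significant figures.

The bound state is ψ(x) = √κ e^{−κ|x|}. The derivative jump ψ'(0⁺) − ψ'(0⁻) = −(2mα/ℏ²)ψ(0) fixes κ = mα/ℏ² = 3.800.
Then E = −ℏ²κ²/(2m) = −mα²/(2ℏ²) = -14.44.

E = -14.4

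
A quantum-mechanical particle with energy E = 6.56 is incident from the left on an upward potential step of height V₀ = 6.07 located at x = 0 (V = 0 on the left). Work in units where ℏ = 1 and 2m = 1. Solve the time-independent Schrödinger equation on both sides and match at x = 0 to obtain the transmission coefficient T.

On each side the TISE gives plane waves with k = √(2m(E − V))/ℏ: k₁ = √(2·½·6.56) = 2.561, k₂ = √(2·½·0.49) = 0.7000.
Matching ψ and ψ′ at x = 0 gives r = (k₁ − k₂)/(k₁ + k₂), so R = r² = 0.3257 and T = 1 − R = 0.6743.

T = 0.674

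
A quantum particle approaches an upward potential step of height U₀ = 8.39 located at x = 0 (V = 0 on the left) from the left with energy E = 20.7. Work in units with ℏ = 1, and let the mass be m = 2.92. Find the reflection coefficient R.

On each side the TISE gives plane waves with k = √(2m(E − V))/ℏ: k₁ = √(2·2.92·20.7) = 10.99, k₂ = √(2·2.92·12.31) = 8.479.
Continuity of ψ and ψ′ at the step yields the reflection amplitude r = (k₁ − k₂)/(k₁ + k₂) = 0.1292; thus R = |r|² = 0.01669, T = 0.9833.

R = 0.0167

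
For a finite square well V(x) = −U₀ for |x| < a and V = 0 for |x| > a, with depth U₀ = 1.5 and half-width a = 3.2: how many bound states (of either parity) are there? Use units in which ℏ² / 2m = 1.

N = 3

The dimensionless depth is z₀ = a√(2mU₀)/ℏ = 3.2 × √(1.500) = 3.919.
A new bound state (alternating even/odd) appears each time z₀ passes a multiple of π/2, so N = ⌊2z₀/π⌋ + 1 = ⌊2.495⌋ + 1 = 3.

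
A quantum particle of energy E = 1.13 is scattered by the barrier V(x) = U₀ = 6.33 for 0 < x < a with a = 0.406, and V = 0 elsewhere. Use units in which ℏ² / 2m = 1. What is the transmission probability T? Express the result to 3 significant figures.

Since E < U₀ the interior solution is evanescent with decay constant κ = √(2m(U₀ − E))/ℏ = 2.280.
κa = 0.9258, sinh(κa) = 1.064.
Matching ψ, ψ′ at both faces gives T = [1 + U₀² sinh²(κa) / (4E(U₀ − E))]⁻¹ = 1/2.929 = 0.341.

T = 0.341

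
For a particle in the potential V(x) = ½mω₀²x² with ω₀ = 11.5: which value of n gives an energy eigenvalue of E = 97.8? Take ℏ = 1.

Invert E_n = (n + ½)ℏω₀: n = E/ℏω₀ − ½ = 8.004, so n = 8.

n = 8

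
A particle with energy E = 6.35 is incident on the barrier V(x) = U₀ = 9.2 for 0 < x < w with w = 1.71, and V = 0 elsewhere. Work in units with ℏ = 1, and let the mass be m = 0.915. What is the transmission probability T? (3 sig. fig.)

T = 0.00139

Since E < U₀ the interior solution is evanescent with decay constant κ = √(2m(U₀ − E))/ℏ = 2.284.
κw = 3.905, sinh(κw) = 24.82.
The exact tunnelling result is T⁻¹ = 1 + U₀² sinh²(κw) / [4E(U₀ − E)] = 721.3, so T = 0.00139.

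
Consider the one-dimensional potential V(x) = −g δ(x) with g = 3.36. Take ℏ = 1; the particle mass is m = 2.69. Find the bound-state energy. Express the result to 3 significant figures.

E = -15.2

The bound state is ψ(x) = √κ e^{−κ|x|}. The derivative jump ψ'(0⁺) − ψ'(0⁻) = −(2mg/ℏ²)ψ(0) fixes κ = mg/ℏ² = 9.038.
Then E = −ℏ²κ²/(2m) = −mg²/(2ℏ²) = -15.18.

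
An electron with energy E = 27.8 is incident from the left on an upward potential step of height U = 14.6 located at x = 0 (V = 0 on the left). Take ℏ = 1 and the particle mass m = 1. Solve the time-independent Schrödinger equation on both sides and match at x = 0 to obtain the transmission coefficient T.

T = 0.966

The wavenumbers are k₁ = √(2mE)/ℏ = 7.457 on the left and k₂ = √(2m(E − U))/ℏ = 5.138 on the right.
Matching ψ and ψ′ at x = 0 gives r = (k₁ − k₂)/(k₁ + k₂), so R = r² = 0.03389 and T = 1 − R = 0.9661.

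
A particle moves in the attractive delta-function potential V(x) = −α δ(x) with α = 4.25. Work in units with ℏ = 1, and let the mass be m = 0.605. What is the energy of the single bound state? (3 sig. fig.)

The bound state is ψ(x) = √κ e^{−κ|x|}. The derivative jump ψ'(0⁺) − ψ'(0⁻) = −(2mα/ℏ²)ψ(0) fixes κ = mα/ℏ² = 2.571.
Then E = −ℏ²κ²/(2m) = −mα²/(2ℏ²) = -5.464.

E = -5.46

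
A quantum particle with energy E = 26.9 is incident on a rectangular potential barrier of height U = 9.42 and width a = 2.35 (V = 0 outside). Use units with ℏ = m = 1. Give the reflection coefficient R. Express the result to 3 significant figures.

R = 0.0426

E > U: inside the barrier k₂ = √(2m(E − U))/ℏ = 5.913, k₂a = 13.89.
Matching at both interfaces gives T⁻¹ = 1 + U² sin²(k₂a) / [4E(E − U)] = 1.044, hence T = 0.957.
R = 1 − T = 0.0426.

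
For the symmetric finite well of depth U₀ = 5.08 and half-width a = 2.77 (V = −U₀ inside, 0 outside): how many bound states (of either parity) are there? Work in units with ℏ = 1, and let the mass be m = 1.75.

N = 8

The dimensionless depth is z₀ = a√(2mU₀)/ℏ = 2.77 × √(17.78) = 11.68.
The even/odd transcendental equations gain one root per π/2 in z₀, giving N = 1 + ⌊2z₀/π⌋ = 1 + ⌊7.436⌋ = 8.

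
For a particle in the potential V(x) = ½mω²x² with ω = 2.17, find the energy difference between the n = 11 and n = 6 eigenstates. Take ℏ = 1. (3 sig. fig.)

E_n = ℏω(n + ½), so ΔE = (11 − 6) ℏω = 5 × 2.17 = 10.85.

ΔE = 10.9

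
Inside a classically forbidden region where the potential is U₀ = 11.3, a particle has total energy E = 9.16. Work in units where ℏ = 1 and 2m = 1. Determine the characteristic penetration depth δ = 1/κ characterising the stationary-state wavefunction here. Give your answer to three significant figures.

Since E < U₀ the TISE in this region is ψ'' = κ²ψ with κ = √(2m(U₀ − E))/ℏ.
κ = √(2 × 0.5 × 2.14) = 1.463. The penetration depth is δ = 1/κ = 0.684.

δ = 0.684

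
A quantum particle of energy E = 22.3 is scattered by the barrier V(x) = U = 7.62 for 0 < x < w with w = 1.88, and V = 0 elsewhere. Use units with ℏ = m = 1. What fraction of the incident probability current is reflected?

E > U: inside the barrier k₂ = √(2m(E − U))/ℏ = 5.418, k₂w = 10.19.
T = [1 + U² sin²(k₂w) / (4E(E − U))]⁻¹ = 1/1.021 = 0.979.
R = 1 − T = 0.0207.

R = 0.0207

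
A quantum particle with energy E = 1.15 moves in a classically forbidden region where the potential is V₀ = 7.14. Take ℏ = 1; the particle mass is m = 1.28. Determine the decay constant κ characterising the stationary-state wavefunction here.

κ = 3.92

Since E < V₀ the TISE in this region is ψ'' = κ²ψ with κ = √(2m(V₀ − E))/ℏ.
κ = √(2 × 1.28 × 5.99) = 3.916.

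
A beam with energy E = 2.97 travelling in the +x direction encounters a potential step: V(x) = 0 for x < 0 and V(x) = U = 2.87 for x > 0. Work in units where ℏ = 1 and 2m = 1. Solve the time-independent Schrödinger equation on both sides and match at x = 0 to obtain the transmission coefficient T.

T = 0.524

The wavenumbers are k₁ = √(2mE)/ℏ = 1.723 on the left and k₂ = √(2m(E − U))/ℏ = 0.3162 on the right.
Continuity of ψ and ψ′ at the step yields the reflection amplitude r = (k₁ − k₂)/(k₁ + k₂) = 0.6899; thus R = |r|² = 0.4760, T = 0.5240.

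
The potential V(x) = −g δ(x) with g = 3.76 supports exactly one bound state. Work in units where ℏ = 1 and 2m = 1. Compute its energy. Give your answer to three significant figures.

E = -3.53

For x ≠ 0 the bound state is ψ ∝ e^{−κ|x|}; integrating the TISE across the delta gives the cusp condition 2κ = 2mg/ℏ², so κ = 1.880.
Then E = −ℏ²κ²/(2m) = −mg²/(2ℏ²) = -3.534.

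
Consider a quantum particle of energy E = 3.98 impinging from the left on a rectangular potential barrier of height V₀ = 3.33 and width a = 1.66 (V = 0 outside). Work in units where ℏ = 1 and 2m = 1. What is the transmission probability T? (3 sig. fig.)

T = 0.496

Above the barrier the interior wavenumber is k₂ = √(2m(E − V₀))/ℏ = 0.8062, giving phase k₂a = 1.338.
Matching at both interfaces gives T⁻¹ = 1 + V₀² sin²(k₂a) / [4E(E − V₀)] = 2.015, hence T = 0.496.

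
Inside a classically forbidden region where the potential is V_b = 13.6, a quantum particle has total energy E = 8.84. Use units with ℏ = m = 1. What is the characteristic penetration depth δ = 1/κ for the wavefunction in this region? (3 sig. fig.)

δ = 0.324

Since E < V_b the TISE in this region is ψ'' = κ²ψ with κ = √(2m(V_b − E))/ℏ.
κ = √(2 × 1 × 4.76) = 3.085. The penetration depth is δ = 1/κ = 0.324.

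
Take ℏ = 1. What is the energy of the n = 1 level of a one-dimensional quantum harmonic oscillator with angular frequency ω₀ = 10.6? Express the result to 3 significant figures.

E = 15.9

Using E_n = (n + ½)ℏω₀: E_1 = 1.5 × 10.6 = 15.90.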